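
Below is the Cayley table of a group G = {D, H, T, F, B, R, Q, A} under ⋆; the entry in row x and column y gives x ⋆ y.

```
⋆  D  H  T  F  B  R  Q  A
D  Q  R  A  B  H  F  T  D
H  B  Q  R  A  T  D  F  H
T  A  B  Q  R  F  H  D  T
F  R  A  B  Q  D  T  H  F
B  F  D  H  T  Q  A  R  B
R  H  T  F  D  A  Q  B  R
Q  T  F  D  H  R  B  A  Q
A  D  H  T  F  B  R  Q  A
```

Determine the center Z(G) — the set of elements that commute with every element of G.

An element z is central iff its row equals its column in the table.
For F: F ⋆ D = R ≠ B = D ⋆ F, so F ∉ Z.
Checking each element this way leaves Z(G) = {A, Q}.

{A, Q}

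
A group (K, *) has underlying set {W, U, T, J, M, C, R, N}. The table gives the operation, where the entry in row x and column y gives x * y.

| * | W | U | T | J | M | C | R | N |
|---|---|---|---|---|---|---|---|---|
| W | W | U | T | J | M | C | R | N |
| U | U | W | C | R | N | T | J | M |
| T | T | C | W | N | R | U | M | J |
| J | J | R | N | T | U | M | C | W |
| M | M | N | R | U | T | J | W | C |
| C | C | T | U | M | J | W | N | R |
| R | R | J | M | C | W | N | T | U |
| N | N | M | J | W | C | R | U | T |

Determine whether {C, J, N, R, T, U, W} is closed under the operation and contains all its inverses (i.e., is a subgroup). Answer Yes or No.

No

J * C = M, which is not in {C, J, N, R, T, U, W}.
The subset is not closed under *, so it is not a subgroup.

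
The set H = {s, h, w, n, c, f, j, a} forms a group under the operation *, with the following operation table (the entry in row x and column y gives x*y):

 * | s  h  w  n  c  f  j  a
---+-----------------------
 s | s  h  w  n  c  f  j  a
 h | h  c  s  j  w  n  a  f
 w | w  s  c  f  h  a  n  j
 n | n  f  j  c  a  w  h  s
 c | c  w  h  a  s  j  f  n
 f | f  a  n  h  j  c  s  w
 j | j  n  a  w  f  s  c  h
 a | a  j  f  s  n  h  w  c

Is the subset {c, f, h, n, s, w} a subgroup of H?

c*f = j, which is not in {c, f, h, n, s, w}.
The subset is not closed under *, so it is not a subgroup.

No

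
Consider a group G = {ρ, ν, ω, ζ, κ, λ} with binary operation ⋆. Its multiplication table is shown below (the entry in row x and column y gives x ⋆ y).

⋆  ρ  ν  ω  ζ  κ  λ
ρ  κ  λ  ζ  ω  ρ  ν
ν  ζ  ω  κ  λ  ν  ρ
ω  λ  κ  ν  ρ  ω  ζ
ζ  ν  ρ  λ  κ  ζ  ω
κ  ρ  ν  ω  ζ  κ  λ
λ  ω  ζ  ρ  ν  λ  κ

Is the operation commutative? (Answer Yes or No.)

ω ⋆ ζ = ρ but ζ ⋆ ω = λ.
Since ω and ζ do not commute, G is not abelian.

No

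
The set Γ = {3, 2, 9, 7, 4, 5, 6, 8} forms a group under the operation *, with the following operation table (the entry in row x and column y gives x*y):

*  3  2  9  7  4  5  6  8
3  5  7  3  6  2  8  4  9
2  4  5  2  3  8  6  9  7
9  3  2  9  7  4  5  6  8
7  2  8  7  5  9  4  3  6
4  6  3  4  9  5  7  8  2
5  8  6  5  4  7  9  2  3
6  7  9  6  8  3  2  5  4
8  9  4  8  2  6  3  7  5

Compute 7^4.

9

7^1 = 7
7^2 = 7*7 = 5
7^3 = 5*7 = 4
7^4 = 4*7 = 9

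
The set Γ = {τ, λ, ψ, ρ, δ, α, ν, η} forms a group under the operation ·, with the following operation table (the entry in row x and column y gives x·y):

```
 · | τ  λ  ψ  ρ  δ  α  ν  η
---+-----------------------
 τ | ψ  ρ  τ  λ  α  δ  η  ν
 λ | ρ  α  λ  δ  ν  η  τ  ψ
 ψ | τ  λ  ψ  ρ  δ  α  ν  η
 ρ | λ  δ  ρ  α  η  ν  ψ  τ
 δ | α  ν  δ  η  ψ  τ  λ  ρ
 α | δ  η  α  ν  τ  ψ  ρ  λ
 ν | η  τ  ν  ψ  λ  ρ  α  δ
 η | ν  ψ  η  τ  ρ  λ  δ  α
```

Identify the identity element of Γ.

The identity e satisfies e·x = x for all x, so its row in the table reproduces the column headers.
Row ψ reads: τ, λ, ψ, ρ, δ, α, ν, η — exactly the header order. So ψ is the identity.
(Structurally, Γ here is isomorphic to Z_2 x Z_4.)

ψ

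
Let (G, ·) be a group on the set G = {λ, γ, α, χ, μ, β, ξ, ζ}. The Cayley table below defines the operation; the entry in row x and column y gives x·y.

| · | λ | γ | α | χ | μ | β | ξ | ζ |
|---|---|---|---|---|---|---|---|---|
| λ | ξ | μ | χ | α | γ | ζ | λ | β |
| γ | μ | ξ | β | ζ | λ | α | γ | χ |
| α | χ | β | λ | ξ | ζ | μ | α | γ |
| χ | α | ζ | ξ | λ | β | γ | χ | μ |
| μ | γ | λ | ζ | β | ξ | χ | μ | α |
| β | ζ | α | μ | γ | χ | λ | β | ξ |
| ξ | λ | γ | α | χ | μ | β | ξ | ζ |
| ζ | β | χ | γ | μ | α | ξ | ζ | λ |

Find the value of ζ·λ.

Read row ζ, column λ: ζ·λ = β.

β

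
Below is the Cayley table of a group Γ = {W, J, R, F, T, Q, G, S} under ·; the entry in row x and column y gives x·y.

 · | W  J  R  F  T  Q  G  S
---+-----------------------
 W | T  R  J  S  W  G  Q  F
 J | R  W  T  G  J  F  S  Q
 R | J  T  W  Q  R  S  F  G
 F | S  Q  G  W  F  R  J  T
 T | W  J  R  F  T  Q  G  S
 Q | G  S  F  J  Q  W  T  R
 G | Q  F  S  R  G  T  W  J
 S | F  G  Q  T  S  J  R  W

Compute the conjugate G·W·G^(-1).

W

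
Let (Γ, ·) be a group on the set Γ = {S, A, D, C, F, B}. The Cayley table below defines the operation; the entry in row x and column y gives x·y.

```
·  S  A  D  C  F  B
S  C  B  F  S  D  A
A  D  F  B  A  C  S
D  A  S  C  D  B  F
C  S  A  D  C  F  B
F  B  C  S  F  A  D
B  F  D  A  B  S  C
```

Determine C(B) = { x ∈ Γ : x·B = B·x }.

{B, C}

Compare row B with column B entry by entry.
S·B = A but B·S = F, so S does not.
Collecting the elements that commute with B: C(B) = {B, C}.
(Structurally, Γ here is isomorphic to the symmetric group S_3.)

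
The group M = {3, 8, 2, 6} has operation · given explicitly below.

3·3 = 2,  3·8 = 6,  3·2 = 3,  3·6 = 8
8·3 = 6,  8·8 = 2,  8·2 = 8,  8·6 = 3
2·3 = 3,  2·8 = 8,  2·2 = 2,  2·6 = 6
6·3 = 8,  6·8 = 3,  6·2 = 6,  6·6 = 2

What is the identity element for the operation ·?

2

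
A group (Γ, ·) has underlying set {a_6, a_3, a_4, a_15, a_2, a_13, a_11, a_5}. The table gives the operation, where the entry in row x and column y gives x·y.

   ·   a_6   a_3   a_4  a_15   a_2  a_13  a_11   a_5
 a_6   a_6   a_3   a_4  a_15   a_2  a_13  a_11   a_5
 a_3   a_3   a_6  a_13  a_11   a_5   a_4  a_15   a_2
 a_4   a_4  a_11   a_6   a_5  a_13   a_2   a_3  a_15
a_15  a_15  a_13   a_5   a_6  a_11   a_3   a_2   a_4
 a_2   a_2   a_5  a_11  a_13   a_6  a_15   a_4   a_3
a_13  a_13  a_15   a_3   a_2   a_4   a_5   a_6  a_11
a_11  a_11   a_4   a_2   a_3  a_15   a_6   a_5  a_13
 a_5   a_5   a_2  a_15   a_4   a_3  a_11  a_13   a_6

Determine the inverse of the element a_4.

First locate the identity: row a_6 matches the header, so a_6 is the identity.
Scan row a_4 for a_6: a_4·a_4 = a_6. Hence a_4^(-1) = a_4.
(Structurally, Γ here is isomorphic to the dihedral group D_4.)

a_4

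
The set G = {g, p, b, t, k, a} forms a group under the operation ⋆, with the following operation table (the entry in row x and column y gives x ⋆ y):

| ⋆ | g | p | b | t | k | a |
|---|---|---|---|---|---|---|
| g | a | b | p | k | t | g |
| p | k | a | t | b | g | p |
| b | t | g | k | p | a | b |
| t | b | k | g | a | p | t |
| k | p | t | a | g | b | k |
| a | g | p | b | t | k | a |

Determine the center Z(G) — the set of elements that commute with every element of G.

An element z is central iff its row equals its column in the table.
For t: t ⋆ k = p ≠ g = k ⋆ t, so t ∉ Z.
Checking each element this way leaves Z(G) = {a}.

{a}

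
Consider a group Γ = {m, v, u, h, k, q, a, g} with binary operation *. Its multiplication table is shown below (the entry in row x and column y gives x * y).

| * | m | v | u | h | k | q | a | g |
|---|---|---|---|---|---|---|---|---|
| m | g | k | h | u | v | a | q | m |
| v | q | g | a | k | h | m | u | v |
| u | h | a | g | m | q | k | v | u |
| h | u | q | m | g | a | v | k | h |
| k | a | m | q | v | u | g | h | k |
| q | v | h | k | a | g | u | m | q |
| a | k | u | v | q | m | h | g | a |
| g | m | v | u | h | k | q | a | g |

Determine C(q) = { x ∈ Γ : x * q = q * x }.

Compare row q with column q entry by entry.
k * q = g = q * k, so k commutes with q.
a * q = h but q * a = m, so a does not.
Collecting the elements that commute with q: C(q) = {g, k, q, u}.

{g, k, q, u}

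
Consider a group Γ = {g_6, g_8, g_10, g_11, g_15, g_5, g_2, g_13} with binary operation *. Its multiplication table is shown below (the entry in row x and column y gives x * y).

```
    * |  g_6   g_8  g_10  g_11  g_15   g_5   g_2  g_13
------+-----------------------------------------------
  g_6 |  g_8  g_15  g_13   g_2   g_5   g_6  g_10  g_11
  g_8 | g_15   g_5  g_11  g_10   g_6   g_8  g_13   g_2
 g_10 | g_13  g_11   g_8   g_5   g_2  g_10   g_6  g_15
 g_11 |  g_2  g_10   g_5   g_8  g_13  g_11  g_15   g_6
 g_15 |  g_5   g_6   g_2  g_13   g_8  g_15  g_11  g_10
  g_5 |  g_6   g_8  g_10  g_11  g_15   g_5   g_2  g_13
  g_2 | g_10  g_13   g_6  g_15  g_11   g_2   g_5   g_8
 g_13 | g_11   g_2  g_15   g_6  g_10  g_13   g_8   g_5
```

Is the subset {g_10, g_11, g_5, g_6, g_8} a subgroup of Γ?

No

g_10 * g_6 = g_13, which is not in {g_10, g_11, g_5, g_6, g_8}.
The subset is not closed under *, so it is not a subgroup.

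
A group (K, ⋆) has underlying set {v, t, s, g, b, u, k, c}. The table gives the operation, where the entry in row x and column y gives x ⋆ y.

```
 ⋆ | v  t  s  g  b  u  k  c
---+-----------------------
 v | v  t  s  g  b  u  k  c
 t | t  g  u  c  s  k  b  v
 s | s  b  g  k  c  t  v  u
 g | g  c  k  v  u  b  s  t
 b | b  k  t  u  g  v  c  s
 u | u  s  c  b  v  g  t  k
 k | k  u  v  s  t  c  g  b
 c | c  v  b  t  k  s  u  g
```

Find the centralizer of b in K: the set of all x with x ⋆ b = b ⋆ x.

{b, g, u, v}

Compare row b with column b entry by entry.
g ⋆ b = u = b ⋆ g, so g commutes with b.
k ⋆ b = t but b ⋆ k = c, so k does not.
Collecting the elements that commute with b: C(b) = {b, g, u, v}.
(Structurally, K here is isomorphic to the quaternion group Q_8.)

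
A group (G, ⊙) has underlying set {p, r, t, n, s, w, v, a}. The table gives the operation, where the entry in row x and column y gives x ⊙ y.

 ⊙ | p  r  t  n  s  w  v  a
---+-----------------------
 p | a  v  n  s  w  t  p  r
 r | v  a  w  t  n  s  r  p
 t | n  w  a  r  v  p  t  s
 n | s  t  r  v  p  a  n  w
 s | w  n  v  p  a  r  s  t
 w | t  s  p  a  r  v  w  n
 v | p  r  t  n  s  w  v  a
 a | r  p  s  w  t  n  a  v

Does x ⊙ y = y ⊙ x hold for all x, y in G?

Check whether the table is symmetric across its main diagonal.
Every entry (row x, col y) equals the entry (row y, col x), so G is abelian.

Yes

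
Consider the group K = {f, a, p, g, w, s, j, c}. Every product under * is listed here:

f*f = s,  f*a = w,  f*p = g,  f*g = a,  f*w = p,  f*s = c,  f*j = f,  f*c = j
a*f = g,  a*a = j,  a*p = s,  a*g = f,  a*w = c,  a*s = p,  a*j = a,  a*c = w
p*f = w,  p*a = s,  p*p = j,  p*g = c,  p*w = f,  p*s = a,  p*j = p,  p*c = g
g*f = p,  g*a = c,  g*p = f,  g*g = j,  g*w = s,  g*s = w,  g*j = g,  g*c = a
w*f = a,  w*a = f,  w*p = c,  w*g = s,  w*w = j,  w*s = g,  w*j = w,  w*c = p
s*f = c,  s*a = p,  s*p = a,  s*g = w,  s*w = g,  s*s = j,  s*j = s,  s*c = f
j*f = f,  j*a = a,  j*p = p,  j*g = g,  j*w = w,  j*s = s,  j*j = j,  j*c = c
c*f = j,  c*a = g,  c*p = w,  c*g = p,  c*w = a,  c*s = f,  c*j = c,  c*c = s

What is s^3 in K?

s

s^1 = s
s^2 = s * s = j
s^3 = j * s = s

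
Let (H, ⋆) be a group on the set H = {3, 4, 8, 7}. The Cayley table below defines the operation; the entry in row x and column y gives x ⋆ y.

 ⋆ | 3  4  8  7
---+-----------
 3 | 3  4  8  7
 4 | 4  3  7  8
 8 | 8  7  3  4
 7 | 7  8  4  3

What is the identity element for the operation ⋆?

3

The identity e satisfies e ⋆ x = x for all x, so its row in the table reproduces the column headers.
Row 3 reads: 3, 4, 8, 7 — exactly the header order. So 3 is the identity.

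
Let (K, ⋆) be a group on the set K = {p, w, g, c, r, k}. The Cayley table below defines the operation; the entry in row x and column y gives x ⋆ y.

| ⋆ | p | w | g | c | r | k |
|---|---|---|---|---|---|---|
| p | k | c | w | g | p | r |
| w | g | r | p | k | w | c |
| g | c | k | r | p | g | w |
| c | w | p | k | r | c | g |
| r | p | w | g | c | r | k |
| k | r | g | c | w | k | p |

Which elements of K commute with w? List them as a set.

{r, w}

Compare row w with column w entry by entry.
p ⋆ w = c but w ⋆ p = g, so p does not.
Collecting the elements that commute with w: C(w) = {r, w}.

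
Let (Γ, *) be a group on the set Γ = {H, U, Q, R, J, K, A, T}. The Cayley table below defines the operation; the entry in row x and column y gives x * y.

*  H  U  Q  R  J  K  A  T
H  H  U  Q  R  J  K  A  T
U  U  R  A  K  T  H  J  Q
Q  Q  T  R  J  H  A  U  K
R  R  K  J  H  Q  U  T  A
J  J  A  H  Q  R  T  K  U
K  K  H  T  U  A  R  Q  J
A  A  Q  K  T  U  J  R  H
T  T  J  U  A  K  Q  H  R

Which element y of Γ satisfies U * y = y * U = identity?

K

First locate the identity: row H matches the header, so H is the identity.
Scan row U for H: U * K = H. Hence U^(-1) = K.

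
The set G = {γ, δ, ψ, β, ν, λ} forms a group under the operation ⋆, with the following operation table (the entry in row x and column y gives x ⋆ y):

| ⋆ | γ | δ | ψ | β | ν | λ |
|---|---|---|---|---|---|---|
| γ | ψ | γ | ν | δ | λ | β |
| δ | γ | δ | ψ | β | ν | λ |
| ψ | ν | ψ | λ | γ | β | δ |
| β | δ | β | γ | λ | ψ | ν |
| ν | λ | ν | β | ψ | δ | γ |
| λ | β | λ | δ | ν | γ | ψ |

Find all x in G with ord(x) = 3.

Identity is δ. Compute the order of each non-identity element by repeated multiplication:
  γ: γ → ψ → ν → λ → β → δ  (order 6)
  ψ: ψ → λ → δ  (order 3)
  β: β → λ → ν → ψ → γ → δ  (order 6)
  ν: ν → δ  (order 2)
  λ: λ → ψ → δ  (order 3)
Elements of order 3: {λ, ψ}.

{λ, ψ}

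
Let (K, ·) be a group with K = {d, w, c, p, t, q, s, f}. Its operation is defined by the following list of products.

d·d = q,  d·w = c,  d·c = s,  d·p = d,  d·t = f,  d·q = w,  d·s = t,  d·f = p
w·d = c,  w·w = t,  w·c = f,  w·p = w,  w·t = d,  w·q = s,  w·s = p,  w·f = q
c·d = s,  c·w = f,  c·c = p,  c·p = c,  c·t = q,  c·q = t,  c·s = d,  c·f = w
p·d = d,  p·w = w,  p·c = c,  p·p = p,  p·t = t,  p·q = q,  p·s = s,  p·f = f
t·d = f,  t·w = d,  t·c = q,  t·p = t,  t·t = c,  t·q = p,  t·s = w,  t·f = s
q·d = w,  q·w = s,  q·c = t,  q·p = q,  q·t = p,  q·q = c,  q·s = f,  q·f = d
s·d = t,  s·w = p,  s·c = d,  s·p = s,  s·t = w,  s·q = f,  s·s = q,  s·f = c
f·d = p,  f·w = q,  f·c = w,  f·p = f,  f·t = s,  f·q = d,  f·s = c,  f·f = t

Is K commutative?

Yes

Check whether the table is symmetric across its main diagonal.
Every entry (row x, col y) equals the entry (row y, col x), so K is abelian.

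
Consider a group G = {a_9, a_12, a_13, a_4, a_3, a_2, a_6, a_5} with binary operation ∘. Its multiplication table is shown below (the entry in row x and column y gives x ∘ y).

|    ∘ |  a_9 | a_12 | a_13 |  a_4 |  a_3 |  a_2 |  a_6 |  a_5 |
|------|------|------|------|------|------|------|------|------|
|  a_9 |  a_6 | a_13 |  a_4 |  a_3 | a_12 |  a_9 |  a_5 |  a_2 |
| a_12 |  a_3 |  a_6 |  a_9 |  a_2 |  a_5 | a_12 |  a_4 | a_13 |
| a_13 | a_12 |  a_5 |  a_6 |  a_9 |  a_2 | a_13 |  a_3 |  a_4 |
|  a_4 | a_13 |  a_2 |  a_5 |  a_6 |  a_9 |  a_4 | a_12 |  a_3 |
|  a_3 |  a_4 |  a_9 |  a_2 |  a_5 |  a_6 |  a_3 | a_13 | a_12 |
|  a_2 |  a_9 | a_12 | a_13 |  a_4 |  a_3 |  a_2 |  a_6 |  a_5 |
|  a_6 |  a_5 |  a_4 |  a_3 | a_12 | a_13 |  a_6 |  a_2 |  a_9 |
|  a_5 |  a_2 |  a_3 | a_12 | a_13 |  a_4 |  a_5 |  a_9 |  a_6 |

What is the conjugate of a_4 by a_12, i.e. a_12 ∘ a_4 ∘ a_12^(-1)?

a_4

The identity is a_2. In row a_12, the entry a_2 sits in column a_4, so a_12^(-1) = a_4.
a_12 ∘ a_4 = a_2
a_2 ∘ a_4 = a_4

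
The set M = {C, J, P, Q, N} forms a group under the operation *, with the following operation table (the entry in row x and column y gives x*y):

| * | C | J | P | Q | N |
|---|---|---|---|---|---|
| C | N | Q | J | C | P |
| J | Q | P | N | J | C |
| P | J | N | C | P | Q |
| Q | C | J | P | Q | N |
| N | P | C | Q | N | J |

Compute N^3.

C

N^1 = N
N^2 = N*N = J
N^3 = J*N = C
(Structurally, M here is isomorphic to the cyclic group Z_5.)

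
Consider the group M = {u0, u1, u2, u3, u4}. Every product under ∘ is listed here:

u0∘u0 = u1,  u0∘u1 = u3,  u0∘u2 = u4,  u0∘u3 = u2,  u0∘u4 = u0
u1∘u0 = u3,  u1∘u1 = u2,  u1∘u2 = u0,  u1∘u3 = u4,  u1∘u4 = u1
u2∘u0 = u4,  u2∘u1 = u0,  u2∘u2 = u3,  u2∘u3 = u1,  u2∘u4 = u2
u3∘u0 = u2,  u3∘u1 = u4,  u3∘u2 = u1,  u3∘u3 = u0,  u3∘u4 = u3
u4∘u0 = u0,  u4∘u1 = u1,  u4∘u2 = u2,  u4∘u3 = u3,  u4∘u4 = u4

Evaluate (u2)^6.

u2

u2^1 = u2
u2^2 = u2 ∘ u2 = u3
u2^3 = u3 ∘ u2 = u1
u2^4 = u1 ∘ u2 = u0
u2^5 = u0 ∘ u2 = u4
u2^6 = u4 ∘ u2 = u2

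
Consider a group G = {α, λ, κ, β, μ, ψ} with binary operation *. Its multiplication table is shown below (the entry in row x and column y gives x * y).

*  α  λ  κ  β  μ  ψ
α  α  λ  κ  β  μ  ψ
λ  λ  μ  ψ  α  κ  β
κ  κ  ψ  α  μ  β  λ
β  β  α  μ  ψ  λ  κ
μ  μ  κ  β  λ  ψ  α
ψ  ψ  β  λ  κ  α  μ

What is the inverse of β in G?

First locate the identity: row α matches the header, so α is the identity.
Scan row β for α: β * λ = α. Hence β^(-1) = λ.
(Structurally, G here is isomorphic to the cyclic group Z_6.)

λ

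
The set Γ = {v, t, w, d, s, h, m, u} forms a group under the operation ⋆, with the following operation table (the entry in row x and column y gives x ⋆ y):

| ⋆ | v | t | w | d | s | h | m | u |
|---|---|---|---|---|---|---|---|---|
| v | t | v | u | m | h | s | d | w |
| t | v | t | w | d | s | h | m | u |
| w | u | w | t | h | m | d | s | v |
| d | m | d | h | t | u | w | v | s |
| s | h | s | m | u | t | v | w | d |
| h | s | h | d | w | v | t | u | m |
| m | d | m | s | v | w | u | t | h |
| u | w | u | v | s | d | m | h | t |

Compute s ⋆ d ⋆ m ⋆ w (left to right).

s ⋆ d = u
u ⋆ m = h
h ⋆ w = d
(Structurally, Γ here is isomorphic to the elementary abelian group (Z_2)^3.)

d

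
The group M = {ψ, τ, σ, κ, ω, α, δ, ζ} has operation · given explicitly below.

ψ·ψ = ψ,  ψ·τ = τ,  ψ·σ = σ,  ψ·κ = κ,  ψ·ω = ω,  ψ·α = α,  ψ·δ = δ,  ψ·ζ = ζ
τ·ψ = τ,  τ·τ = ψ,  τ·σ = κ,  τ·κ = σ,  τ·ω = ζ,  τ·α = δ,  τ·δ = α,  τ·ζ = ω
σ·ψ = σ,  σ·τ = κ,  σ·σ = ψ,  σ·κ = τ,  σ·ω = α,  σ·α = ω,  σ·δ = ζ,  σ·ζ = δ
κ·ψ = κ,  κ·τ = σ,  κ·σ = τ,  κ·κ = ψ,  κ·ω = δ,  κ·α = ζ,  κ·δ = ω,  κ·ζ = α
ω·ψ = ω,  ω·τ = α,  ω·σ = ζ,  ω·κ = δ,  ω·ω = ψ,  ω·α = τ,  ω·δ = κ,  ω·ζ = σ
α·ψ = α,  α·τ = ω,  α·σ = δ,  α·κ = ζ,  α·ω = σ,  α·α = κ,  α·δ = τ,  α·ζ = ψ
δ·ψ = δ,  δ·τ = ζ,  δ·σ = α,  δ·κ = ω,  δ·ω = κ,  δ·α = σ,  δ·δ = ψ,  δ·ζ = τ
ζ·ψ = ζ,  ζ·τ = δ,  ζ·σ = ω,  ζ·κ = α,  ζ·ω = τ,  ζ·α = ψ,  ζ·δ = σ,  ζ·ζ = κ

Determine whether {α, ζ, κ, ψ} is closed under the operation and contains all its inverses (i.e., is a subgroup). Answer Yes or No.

{α, ζ, κ, ψ} contains the identity ψ.
Checking products: every product of two elements of {α, ζ, κ, ψ} (read from the table) lies in {α, ζ, κ, ψ}, so the set is closed.
In a finite group, a nonempty closed subset is a subgroup. So {α, ζ, κ, ψ} ≤ M.

Yes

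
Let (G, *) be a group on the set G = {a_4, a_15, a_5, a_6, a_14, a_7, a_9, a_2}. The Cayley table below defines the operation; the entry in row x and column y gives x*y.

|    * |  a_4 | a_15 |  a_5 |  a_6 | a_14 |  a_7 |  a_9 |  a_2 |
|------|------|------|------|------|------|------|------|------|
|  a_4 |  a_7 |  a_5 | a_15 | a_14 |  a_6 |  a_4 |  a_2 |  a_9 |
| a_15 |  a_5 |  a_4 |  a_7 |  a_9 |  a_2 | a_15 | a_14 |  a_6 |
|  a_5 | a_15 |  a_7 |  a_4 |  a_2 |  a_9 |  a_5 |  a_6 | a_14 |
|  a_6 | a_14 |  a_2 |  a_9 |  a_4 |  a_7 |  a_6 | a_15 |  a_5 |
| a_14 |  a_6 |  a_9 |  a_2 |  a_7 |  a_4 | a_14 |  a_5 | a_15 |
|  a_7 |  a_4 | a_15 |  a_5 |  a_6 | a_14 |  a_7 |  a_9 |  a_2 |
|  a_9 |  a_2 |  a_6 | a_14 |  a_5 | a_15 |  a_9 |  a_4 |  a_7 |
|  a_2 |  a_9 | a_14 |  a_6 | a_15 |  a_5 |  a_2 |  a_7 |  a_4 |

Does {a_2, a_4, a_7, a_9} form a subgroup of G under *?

Yes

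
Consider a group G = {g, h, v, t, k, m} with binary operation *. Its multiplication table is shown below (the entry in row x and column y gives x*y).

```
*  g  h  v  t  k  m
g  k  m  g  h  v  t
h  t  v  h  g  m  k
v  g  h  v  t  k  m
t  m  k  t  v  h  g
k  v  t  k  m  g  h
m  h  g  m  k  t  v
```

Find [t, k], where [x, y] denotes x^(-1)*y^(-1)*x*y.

g

Identity is v; from the table t^(-1) = t and k^(-1) = g.
t*g = m
m*t = k
k*k = g
(Structurally, G here is isomorphic to the symmetric group S_3.)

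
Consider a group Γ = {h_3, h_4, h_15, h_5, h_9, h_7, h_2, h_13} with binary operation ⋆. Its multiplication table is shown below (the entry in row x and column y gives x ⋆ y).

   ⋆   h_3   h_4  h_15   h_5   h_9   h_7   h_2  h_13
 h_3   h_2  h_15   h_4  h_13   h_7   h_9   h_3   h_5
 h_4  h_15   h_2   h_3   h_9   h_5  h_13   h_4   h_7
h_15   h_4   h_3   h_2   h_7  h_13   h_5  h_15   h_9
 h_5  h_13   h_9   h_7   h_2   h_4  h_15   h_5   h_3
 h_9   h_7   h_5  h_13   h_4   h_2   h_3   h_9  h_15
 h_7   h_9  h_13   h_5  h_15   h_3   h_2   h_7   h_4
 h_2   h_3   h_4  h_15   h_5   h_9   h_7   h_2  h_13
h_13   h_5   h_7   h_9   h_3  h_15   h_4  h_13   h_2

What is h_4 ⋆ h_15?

Read row h_4, column h_15: h_4 ⋆ h_15 = h_3.

h_3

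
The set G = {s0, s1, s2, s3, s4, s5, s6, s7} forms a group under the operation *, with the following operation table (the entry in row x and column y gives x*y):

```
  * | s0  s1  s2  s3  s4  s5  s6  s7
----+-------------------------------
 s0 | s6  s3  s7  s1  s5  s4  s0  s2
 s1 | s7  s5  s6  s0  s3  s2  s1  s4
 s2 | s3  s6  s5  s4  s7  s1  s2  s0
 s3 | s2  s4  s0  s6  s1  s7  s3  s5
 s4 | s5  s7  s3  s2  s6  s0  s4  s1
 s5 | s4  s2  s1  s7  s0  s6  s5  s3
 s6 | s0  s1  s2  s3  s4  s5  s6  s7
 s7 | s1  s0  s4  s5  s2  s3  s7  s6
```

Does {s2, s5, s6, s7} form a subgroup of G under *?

No

s2*s5 = s1, which is not in {s2, s5, s6, s7}.
The subset is not closed under *, so it is not a subgroup.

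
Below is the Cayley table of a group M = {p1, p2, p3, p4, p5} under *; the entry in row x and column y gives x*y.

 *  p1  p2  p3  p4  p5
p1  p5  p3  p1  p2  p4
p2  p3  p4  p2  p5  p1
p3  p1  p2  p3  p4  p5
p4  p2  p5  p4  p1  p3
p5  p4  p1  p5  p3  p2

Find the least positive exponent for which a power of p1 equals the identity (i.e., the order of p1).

5

The identity element is p3 (its row matches the header).
p1^1 = p1
p1^2 = p1*p1 = p5
p1^3 = p5*p1 = p4
p1^4 = p4*p1 = p2
p1^5 = p2*p1 = p3
The first power of p1 equal to the identity is p1^5, so ord(p1) = 5.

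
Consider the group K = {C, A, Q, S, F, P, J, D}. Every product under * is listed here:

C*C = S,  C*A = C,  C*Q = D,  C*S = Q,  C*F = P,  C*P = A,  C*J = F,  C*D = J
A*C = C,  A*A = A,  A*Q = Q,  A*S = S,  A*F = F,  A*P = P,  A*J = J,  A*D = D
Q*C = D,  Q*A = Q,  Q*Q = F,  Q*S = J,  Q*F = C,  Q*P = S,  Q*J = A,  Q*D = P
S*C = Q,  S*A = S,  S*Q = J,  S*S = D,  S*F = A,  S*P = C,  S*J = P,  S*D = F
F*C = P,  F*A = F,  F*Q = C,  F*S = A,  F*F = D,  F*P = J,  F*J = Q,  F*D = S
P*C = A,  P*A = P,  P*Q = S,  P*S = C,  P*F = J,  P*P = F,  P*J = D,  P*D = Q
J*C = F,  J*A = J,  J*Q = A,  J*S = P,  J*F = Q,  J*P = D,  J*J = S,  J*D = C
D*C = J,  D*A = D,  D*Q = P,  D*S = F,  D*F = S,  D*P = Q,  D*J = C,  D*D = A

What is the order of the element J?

8

The identity element is A (its row matches the header).
J^1 = J
J^2 = J*J = S
J^3 = S*J = P
J^4 = P*J = D
J^5 = D*J = C
J^6 = C*J = F
J^7 = F*J = Q
J^8 = Q*J = A
The first power of J equal to the identity is J^8, so ord(J) = 8.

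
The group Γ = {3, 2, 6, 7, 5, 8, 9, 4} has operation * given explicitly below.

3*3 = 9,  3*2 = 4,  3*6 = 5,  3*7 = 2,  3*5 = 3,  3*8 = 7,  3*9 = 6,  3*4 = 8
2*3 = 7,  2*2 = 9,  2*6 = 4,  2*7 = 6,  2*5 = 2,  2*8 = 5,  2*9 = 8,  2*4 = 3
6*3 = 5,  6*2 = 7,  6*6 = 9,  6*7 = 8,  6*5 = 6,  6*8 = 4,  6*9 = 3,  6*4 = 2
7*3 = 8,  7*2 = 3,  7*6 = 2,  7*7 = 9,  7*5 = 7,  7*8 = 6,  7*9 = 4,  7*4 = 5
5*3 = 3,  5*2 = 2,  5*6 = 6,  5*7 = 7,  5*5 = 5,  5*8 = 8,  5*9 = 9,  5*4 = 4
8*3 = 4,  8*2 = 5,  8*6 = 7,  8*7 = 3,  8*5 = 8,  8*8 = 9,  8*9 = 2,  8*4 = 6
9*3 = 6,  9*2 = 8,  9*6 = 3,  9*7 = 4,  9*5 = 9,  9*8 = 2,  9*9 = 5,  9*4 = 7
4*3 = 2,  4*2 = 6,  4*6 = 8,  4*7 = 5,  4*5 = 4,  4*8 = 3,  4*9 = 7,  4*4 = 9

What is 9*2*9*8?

5

9*2 = 8
8*9 = 2
2*8 = 5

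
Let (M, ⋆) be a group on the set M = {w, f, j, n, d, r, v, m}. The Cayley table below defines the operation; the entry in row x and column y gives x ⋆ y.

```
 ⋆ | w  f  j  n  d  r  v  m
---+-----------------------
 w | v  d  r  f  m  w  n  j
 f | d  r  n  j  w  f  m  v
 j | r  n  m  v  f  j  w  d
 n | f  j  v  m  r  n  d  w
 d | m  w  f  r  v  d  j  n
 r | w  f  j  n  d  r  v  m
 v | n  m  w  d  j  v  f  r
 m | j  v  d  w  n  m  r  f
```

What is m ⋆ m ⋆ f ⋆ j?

j

m ⋆ m = f
f ⋆ f = r
r ⋆ j = j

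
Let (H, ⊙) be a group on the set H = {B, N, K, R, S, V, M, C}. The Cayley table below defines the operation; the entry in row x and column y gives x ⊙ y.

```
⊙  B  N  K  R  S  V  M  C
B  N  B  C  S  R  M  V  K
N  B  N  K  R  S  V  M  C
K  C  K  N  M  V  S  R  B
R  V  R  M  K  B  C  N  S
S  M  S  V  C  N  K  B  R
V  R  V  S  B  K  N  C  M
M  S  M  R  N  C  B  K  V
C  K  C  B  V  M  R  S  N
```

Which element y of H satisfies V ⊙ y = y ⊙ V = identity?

V

First locate the identity: row N matches the header, so N is the identity.
Scan row V for N: V ⊙ V = N. Hence V^(-1) = V.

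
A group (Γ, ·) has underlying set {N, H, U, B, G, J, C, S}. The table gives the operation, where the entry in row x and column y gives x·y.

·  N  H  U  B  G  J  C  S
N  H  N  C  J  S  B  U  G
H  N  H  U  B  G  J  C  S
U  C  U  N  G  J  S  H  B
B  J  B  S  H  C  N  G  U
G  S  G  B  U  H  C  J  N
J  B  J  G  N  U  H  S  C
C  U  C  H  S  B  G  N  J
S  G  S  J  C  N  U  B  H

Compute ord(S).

2

The identity element is H (its row matches the header).
S^1 = S
S^2 = S·S = H
The first power of S equal to the identity is S^2, so ord(S) = 2.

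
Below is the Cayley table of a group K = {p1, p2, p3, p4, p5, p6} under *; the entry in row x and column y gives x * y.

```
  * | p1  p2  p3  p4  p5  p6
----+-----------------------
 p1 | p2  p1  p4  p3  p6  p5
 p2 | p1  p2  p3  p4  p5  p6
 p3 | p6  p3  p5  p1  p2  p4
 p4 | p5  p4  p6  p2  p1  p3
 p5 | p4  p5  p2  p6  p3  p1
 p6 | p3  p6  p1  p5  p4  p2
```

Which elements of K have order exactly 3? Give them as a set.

{p3, p5}

Identity is p2. Compute the order of each non-identity element by repeated multiplication:
  p1: p1 → p2  (order 2)
  p3: p3 → p5 → p2  (order 3)
  p4: p4 → p2  (order 2)
  p5: p5 → p3 → p2  (order 3)
  p6: p6 → p2  (order 2)
Elements of order 3: {p3, p5}.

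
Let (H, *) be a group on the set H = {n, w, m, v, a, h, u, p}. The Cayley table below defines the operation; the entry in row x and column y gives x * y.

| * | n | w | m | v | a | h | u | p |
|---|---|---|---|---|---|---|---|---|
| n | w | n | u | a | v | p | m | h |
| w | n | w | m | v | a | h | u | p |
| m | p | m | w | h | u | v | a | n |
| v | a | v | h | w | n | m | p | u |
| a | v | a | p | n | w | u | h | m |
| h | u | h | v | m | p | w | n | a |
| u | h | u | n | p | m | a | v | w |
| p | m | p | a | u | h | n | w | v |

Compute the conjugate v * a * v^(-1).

The identity is w. In row v, the entry w sits in column v, so v^(-1) = v.
v * a = n
n * v = a

a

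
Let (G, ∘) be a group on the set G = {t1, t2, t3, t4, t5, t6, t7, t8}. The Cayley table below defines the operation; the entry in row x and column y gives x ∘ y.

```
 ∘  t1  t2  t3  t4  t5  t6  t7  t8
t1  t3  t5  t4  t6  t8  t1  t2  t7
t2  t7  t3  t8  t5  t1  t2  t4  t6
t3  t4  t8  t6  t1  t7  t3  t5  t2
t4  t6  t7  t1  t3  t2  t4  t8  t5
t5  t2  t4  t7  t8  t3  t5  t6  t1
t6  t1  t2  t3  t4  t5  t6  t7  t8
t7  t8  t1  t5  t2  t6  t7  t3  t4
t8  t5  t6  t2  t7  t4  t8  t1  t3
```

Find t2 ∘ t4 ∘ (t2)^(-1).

The identity is t6. In row t2, the entry t6 sits in column t8, so t2^(-1) = t8.
t2 ∘ t4 = t5
t5 ∘ t8 = t1

t1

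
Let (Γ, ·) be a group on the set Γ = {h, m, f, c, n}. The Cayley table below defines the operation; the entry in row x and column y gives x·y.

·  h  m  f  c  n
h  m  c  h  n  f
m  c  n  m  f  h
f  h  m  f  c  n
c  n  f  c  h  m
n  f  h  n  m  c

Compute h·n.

f

Read row h, column n: h·n = f.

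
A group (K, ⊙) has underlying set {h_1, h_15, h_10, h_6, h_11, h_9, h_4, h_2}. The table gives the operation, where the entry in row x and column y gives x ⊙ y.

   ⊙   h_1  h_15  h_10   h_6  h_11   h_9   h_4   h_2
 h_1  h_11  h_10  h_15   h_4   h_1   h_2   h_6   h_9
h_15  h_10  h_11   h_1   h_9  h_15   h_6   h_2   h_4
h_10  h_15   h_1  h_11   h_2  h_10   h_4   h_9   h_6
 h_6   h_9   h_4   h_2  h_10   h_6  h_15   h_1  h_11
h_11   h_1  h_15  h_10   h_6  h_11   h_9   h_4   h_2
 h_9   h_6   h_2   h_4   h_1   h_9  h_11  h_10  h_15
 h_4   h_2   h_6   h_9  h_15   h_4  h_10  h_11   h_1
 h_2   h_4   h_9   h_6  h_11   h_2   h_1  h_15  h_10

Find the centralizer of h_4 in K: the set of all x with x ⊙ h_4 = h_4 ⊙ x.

Compare row h_4 with column h_4 entry by entry.
h_9 ⊙ h_4 = h_10 = h_4 ⊙ h_9, so h_9 commutes with h_4.
h_1 ⊙ h_4 = h_6 but h_4 ⊙ h_1 = h_2, so h_1 does not.
Collecting the elements that commute with h_4: C(h_4) = {h_10, h_11, h_4, h_9}.

{h_10, h_11, h_4, h_9}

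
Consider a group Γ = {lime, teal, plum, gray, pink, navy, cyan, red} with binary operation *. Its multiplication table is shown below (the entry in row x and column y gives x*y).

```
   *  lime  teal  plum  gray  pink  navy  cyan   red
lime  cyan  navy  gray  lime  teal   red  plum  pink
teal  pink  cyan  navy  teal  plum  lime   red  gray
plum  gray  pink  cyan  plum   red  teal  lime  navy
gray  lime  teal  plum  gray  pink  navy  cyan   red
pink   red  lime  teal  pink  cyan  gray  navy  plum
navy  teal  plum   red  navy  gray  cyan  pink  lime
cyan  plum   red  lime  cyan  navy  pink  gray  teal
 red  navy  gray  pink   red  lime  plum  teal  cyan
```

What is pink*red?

plum

Read row pink, column red: pink*red = plum.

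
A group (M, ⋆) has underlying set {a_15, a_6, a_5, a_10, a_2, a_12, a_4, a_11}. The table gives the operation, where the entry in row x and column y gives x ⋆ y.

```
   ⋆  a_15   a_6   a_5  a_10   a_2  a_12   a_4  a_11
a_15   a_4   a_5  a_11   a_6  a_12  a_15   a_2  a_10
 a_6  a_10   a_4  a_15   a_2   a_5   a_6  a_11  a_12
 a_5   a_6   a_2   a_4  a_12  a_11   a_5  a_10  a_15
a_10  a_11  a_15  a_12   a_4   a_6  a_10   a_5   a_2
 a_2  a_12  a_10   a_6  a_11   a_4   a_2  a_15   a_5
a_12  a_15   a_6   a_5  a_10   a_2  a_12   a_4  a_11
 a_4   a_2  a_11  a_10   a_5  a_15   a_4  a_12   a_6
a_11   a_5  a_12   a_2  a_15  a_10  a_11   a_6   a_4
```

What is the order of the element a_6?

4

The identity element is a_12 (its row matches the header).
a_6^1 = a_6
a_6^2 = a_6 ⋆ a_6 = a_4
a_6^3 = a_4 ⋆ a_6 = a_11
a_6^4 = a_11 ⋆ a_6 = a_12
The first power of a_6 equal to the identity is a_6^4, so ord(a_6) = 4.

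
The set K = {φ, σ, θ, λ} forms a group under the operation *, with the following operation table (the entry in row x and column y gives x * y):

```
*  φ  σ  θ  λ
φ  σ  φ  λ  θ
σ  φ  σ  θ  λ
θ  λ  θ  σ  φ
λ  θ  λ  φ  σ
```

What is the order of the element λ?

The identity element is σ (its row matches the header).
λ^1 = λ
λ^2 = λ * λ = σ
The first power of λ equal to the identity is λ^2, so ord(λ) = 2.

2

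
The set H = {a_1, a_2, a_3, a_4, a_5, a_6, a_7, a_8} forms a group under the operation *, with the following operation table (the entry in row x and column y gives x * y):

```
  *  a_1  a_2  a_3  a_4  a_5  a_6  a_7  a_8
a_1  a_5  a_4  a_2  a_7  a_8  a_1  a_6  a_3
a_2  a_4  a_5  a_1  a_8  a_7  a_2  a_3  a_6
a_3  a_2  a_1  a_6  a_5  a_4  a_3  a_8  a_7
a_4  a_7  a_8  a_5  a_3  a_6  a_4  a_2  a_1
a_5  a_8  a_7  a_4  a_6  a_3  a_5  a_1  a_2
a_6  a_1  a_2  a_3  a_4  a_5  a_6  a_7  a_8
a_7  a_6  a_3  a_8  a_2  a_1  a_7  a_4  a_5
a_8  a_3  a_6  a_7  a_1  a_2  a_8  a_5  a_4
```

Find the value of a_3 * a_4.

a_5

Read row a_3, column a_4: a_3 * a_4 = a_5.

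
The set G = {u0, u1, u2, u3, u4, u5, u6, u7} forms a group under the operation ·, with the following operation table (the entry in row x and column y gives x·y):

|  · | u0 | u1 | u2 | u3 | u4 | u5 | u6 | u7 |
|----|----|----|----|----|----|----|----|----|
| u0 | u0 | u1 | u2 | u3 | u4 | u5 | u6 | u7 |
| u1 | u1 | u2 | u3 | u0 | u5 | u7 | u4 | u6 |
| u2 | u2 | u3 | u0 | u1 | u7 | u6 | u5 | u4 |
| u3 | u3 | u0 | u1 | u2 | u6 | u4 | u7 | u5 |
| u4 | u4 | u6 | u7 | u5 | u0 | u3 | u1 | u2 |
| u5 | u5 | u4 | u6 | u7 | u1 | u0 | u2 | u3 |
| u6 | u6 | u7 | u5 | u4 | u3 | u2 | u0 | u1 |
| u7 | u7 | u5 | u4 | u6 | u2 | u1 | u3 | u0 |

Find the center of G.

An element z is central iff its row equals its column in the table.
For u6: u6·u1 = u7 ≠ u4 = u1·u6, so u6 ∉ Z.
Checking each element this way leaves Z(G) = {u0, u2}.
(Structurally, G here is isomorphic to the dihedral group D_4.)

{u0, u2}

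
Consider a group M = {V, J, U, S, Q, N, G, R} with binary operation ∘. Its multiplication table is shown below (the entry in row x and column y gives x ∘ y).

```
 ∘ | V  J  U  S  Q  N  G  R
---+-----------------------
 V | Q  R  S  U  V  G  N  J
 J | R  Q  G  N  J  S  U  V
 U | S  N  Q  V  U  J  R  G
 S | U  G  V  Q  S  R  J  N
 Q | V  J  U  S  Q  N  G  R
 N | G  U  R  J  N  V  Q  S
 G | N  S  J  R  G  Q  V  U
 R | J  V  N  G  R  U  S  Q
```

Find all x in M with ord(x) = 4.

Identity is Q. Compute the order of each non-identity element by repeated multiplication:
  V: V → Q  (order 2)
  J: J → Q  (order 2)
  U: U → Q  (order 2)
  S: S → Q  (order 2)
  N: N → V → G → Q  (order 4)
  G: G → V → N → Q  (order 4)
  R: R → Q  (order 2)
Elements of order 4: {G, N}.

{G, N}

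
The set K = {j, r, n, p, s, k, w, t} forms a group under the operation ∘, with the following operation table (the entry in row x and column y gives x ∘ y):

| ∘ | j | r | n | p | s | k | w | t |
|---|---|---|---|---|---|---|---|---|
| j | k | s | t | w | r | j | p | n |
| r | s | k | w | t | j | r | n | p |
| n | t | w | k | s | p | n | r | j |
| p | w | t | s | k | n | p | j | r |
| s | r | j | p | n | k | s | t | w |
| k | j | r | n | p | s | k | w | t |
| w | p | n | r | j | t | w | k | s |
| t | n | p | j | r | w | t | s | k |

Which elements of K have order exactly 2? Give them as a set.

{j, n, p, r, s, t, w}

Identity is k. Compute the order of each non-identity element by repeated multiplication:
  j: j → k  (order 2)
  r: r → k  (order 2)
  n: n → k  (order 2)
  p: p → k  (order 2)
  s: s → k  (order 2)
  w: w → k  (order 2)
  t: t → k  (order 2)
Elements of order 2: {j, n, p, r, s, t, w}.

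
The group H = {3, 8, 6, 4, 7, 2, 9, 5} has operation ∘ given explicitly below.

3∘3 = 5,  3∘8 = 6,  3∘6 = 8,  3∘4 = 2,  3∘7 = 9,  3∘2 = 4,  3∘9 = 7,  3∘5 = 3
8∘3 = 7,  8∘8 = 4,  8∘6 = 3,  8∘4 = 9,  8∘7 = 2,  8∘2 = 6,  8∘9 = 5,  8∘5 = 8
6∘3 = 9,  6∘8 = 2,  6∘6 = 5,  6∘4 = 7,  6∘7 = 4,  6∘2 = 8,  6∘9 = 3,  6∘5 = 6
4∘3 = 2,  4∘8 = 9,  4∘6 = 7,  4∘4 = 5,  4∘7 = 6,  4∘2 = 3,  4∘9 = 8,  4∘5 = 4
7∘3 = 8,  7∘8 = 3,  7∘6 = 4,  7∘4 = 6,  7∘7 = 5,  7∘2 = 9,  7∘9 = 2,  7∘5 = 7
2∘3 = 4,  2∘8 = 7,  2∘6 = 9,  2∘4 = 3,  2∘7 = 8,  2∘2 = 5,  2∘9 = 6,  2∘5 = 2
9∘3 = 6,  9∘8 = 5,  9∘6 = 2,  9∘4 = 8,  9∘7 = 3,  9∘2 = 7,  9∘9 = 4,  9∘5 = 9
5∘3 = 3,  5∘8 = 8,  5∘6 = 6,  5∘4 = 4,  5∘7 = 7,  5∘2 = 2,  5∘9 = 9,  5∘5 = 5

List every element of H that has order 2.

{2, 3, 4, 6, 7}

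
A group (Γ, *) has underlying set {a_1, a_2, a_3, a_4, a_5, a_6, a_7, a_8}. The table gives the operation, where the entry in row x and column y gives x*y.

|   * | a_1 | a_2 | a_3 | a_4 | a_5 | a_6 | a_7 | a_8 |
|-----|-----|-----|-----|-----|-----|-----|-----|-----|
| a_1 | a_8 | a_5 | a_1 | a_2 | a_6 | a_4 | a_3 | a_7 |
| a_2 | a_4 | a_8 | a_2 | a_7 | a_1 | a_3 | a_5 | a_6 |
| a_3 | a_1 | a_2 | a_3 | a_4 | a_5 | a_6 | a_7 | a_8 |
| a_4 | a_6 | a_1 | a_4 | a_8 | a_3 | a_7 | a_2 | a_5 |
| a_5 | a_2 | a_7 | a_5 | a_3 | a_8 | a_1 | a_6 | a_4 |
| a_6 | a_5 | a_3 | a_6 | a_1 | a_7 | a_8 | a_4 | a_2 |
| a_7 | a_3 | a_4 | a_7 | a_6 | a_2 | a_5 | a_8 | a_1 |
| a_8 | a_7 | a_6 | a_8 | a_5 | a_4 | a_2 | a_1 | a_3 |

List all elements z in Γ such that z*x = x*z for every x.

An element z is central iff its row equals its column in the table.
For a_1: a_1*a_5 = a_6 ≠ a_2 = a_5*a_1, so a_1 ∉ Z.
Checking each element this way leaves Z(Γ) = {a_3, a_8}.
(Structurally, Γ here is isomorphic to the quaternion group Q_8.)

{a_3, a_8}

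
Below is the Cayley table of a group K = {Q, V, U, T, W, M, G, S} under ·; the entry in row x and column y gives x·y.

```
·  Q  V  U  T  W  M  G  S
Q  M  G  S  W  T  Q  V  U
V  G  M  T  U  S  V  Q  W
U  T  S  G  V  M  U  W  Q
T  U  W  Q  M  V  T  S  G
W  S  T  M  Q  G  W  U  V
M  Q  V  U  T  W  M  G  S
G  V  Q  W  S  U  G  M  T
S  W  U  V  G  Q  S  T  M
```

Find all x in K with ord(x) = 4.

Identity is M. Compute the order of each non-identity element by repeated multiplication:
  Q: Q → M  (order 2)
  V: V → M  (order 2)
  U: U → G → W → M  (order 4)
  T: T → M  (order 2)
  W: W → G → U → M  (order 4)
  G: G → M  (order 2)
  S: S → M  (order 2)
Elements of order 4: {U, W}.

{U, W}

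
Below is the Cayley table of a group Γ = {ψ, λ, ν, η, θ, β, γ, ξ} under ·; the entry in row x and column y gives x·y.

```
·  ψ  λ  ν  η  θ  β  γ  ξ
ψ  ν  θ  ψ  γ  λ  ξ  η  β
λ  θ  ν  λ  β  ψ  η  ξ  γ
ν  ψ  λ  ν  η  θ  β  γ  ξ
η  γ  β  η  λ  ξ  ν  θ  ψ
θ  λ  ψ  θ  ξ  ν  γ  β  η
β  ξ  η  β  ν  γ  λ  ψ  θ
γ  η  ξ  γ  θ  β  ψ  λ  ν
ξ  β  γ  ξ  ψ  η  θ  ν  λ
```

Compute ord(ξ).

4

The identity element is ν (its row matches the header).
ξ^1 = ξ
ξ^2 = ξ·ξ = λ
ξ^3 = λ·ξ = γ
ξ^4 = γ·ξ = ν
The first power of ξ equal to the identity is ξ^4, so ord(ξ) = 4.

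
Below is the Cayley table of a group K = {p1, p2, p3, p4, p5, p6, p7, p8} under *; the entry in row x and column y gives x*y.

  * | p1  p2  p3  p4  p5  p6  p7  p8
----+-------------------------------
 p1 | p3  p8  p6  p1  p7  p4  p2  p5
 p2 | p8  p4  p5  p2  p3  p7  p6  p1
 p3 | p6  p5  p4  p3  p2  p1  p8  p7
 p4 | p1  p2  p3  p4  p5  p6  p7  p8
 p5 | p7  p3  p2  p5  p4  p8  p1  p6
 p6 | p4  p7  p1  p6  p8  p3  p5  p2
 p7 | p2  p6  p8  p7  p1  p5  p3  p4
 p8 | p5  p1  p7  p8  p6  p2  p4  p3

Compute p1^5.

p1^1 = p1
p1^2 = p1*p1 = p3
p1^3 = p3*p1 = p6
p1^4 = p6*p1 = p4
p1^5 = p4*p1 = p1

p1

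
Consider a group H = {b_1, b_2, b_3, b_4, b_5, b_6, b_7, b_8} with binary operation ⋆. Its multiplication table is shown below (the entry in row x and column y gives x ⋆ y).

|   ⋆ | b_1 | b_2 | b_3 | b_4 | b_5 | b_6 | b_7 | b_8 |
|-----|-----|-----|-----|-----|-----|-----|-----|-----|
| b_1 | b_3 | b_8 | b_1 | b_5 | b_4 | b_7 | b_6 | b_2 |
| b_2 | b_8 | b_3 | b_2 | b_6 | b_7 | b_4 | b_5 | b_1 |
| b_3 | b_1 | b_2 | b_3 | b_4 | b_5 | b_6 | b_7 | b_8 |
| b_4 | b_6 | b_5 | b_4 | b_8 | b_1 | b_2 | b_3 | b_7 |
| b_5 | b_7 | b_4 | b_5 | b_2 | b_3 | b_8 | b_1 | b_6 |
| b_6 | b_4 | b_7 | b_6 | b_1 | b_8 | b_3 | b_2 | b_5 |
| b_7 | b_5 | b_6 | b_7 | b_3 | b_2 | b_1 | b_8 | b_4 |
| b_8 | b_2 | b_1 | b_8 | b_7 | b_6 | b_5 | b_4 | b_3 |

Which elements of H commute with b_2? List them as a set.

Compare row b_2 with column b_2 entry by entry.
b_1 ⋆ b_2 = b_8 = b_2 ⋆ b_1, so b_1 commutes with b_2.
b_7 ⋆ b_2 = b_6 but b_2 ⋆ b_7 = b_5, so b_7 does not.
Collecting the elements that commute with b_2: C(b_2) = {b_1, b_2, b_3, b_8}.

{b_1, b_2, b_3, b_8}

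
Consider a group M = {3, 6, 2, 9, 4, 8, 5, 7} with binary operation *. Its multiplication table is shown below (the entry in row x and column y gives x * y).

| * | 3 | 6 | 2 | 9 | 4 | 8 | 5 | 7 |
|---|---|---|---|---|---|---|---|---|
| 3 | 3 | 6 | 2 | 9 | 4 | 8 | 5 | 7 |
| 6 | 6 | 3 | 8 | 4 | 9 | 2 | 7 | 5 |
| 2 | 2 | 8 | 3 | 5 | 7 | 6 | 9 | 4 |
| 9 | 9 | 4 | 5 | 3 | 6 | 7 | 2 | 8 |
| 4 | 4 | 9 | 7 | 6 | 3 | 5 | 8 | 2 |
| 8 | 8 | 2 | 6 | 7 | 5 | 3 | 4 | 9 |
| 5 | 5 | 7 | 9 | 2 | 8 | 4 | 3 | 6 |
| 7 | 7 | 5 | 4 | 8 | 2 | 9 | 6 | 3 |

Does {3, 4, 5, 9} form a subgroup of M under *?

No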